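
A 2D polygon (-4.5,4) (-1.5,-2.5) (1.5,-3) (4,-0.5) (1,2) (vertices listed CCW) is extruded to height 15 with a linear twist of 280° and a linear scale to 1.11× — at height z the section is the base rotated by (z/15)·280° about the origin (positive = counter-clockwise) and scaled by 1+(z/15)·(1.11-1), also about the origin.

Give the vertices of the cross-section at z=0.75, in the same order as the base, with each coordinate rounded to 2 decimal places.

t = z/height = 0.75/15 = 0.05
s = 1 + (scale-1)·z/height = 1 + (1.11-1)·0.75/15 = 1.005500
θ = twist·z/height = 280°·0.75/15 = 14.0000° = 0.244346 rad
cos θ = 0.970296, sin θ = 0.241922 (intermediates below are computed at full precision and shown rounded to 5 d.p.)
v1: (-4.5,4) → rotate → (-5.33402,2.79253) → ×s → (-5.36336,2.80789) → (-5.36,2.81)
v2: (-1.5,-2.5) → rotate → (-0.85064,-2.78862) → ×s → (-0.85532,-2.80396) → (-0.86,-2.80)
v3: (1.5,-3) → rotate → (2.18121,-2.54800) → ×s → (2.19321,-2.56202) → (2.19,-2.56)
v4: (4,-0.5) → rotate → (4.00214,0.48254) → ×s → (4.02416,0.48519) → (4.02,0.49)
v5: (1,2) → rotate → (0.48645,2.18251) → ×s → (0.48913,2.19452) → (0.49,2.19)

Cross-section at z=0.75: (-5.36,2.81) (-0.86,-2.80) (2.19,-2.56) (4.02,0.49) (0.49,2.19)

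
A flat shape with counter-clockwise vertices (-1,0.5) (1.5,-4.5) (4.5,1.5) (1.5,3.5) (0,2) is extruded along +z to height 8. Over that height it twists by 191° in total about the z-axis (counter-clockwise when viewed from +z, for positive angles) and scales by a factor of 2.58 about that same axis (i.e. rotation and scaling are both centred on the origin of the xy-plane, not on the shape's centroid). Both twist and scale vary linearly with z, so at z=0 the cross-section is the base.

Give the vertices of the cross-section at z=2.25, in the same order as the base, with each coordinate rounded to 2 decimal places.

t = z/height = 2.25/8 = 0.28125
s = 1 + (scale-1)·z/height = 1 + (2.58-1)·2.25/8 = 1.444375
θ = twist·z/height = 191°·2.25/8 = 53.7188° = 0.937569 rad
cos θ = 0.591749, sin θ = 0.806122 (intermediates below are computed at full precision and shown rounded to 5 d.p.)
v1: (-1,0.5) → rotate → (-0.99481,-0.51025) → ×s → (-1.43688,-0.73699) → (-1.44,-0.74)
v2: (1.5,-4.5) → rotate → (4.51517,-1.45369) → ×s → (6.52160,-2.09967) → (6.52,-2.10)
v3: (4.5,1.5) → rotate → (1.45369,4.51517) → ×s → (2.09967,6.52160) → (2.10,6.52)
v4: (1.5,3.5) → rotate → (-1.93380,3.28031) → ×s → (-2.79314,4.73799) → (-2.79,4.74)
v5: (0,2) → rotate → (-1.61224,1.18350) → ×s → (-2.32868,1.70942) → (-2.33,1.71)

Cross-section at z=2.25: (-1.44,-0.74) (6.52,-2.10) (2.10,6.52) (-2.79,4.74) (-2.33,1.71)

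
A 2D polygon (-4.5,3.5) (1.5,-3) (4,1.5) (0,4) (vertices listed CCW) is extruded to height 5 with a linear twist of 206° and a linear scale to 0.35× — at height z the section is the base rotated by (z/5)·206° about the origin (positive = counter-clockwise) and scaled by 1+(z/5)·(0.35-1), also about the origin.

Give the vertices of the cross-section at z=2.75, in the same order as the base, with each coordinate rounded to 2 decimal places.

t = z/height = 2.75/5 = 0.55
s = 1 + (scale-1)·z/height = 1 + (0.35-1)·2.75/5 = 0.642500
θ = twist·z/height = 206°·2.75/5 = 113.3000° = 1.977458 rad
cos θ = -0.395546, sin θ = 0.918446 (intermediates below are computed at full precision and shown rounded to 5 d.p.)
v1: (-4.5,3.5) → rotate → (-1.43461,-5.51742) → ×s → (-0.92174,-3.54494) → (-0.92,-3.54)
v2: (1.5,-3) → rotate → (2.16202,2.56431) → ×s → (1.38910,1.64757) → (1.39,1.65)
v3: (4,1.5) → rotate → (-2.95985,3.08047) → ×s → (-1.90170,1.97920) → (-1.90,1.98)
v4: (0,4) → rotate → (-3.67379,-1.58218) → ×s → (-2.36041,-1.01655) → (-2.36,-1.02)

Cross-section at z=2.75: (-0.92,-3.54) (1.39,1.65) (-1.90,1.98) (-2.36,-1.02)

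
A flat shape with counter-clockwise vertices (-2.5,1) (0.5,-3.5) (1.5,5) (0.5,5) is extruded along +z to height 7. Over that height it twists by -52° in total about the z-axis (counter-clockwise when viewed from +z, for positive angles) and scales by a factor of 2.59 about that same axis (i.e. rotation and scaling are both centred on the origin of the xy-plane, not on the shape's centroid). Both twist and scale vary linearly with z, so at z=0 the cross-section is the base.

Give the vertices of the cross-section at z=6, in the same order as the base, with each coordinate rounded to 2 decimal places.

Cross-section at z=6: (-2.55,5.83) (-4.96,-6.72) (10.82,5.93) (9.13,7.59)

t = z/height = 6/7 = 0.857143
s = 1 + (scale-1)·z/height = 1 + (2.59-1)·6/7 = 2.362857
θ = twist·z/height = -52°·6/7 = -44.5714° = -0.777918 rad
cos θ = 0.712376, sin θ = -0.701798 (intermediates below are computed at full precision and shown rounded to 5 d.p.)
v1: (-2.5,1) → rotate → (-1.07914,2.46687) → ×s → (-2.54986,5.82886) → (-2.55,5.83)
v2: (0.5,-3.5) → rotate → (-2.10010,-2.84422) → ×s → (-4.96225,-6.72047) → (-4.96,-6.72)
v3: (1.5,5) → rotate → (4.57755,2.50918) → ×s → (10.81611,5.92884) → (10.82,5.93)
v4: (0.5,5) → rotate → (3.86518,3.21098) → ×s → (9.13286,7.58709) → (9.13,7.59)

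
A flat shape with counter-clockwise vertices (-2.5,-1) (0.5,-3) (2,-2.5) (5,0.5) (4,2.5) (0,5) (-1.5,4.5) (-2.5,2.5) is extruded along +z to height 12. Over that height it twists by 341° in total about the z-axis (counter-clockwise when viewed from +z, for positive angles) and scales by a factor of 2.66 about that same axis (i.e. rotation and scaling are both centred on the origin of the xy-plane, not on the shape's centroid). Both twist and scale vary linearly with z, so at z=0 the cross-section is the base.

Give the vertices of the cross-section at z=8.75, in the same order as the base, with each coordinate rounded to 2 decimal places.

Cross-section at z=8.75: (-0.05,5.95) (-6.58,1.39) (-6.76,-2.11) (-3.00,-10.70) (1.93,-10.25) (10.29,-4.02) (10.47,-0.53) (7.16,3.13)

t = z/height = 8.75/12 = 0.729167
s = 1 + (scale-1)·z/height = 1 + (2.66-1)·8.75/12 = 2.210417
θ = twist·z/height = 341°·8.75/12 = 248.6458° = 4.339688 rad
cos θ = -0.364132, sin θ = -0.931347 (intermediates below are computed at full precision and shown rounded to 5 d.p.)
v1: (-2.5,-1) → rotate → (-0.02102,2.69250) → ×s → (-0.04646,5.95155) → (-0.05,5.95)
v2: (0.5,-3) → rotate → (-2.97611,0.62672) → ×s → (-6.57844,1.38532) → (-6.58,1.39)
v3: (2,-2.5) → rotate → (-3.05663,-0.95237) → ×s → (-6.75643,-2.10512) → (-6.76,-2.11)
v4: (5,0.5) → rotate → (-1.35499,-4.83880) → ×s → (-2.99508,-10.69577) → (-3.00,-10.70)
v5: (4,2.5) → rotate → (0.87184,-4.63572) → ×s → (1.92713,-10.24687) → (1.93,-10.25)
v6: (0,5) → rotate → (4.65674,-1.82066) → ×s → (10.29333,-4.02442) → (10.29,-4.02)
v7: (-1.5,4.5) → rotate → (4.73726,-0.24157) → ×s → (10.47132,-0.53398) → (10.47,-0.53)
v8: (-2.5,2.5) → rotate → (3.23870,1.41804) → ×s → (7.15887,3.13446) → (7.16,3.13)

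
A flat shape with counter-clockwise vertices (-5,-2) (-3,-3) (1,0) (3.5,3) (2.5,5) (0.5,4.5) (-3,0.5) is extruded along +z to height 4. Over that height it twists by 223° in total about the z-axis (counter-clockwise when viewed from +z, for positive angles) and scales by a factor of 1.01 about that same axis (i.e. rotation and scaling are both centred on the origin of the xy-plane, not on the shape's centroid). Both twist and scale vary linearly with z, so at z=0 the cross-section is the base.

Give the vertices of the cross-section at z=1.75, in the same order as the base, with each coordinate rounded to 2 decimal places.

t = z/height = 1.75/4 = 0.4375
s = 1 + (scale-1)·z/height = 1 + (1.01-1)·1.75/4 = 1.004375
θ = twist·z/height = 223°·1.75/4 = 97.5625° = 1.702787 rad
cos θ = -0.131608, sin θ = 0.991302 (intermediates below are computed at full precision and shown rounded to 5 d.p.)
v1: (-5,-2) → rotate → (2.64064,-4.69329) → ×s → (2.65219,-4.71383) → (2.65,-4.71)
v2: (-3,-3) → rotate → (3.36873,-2.57908) → ×s → (3.38347,-2.59037) → (3.38,-2.59)
v3: (1,0) → rotate → (-0.13161,0.99130) → ×s → (-0.13218,0.99564) → (-0.13,1.00)
v4: (3.5,3) → rotate → (-3.43453,3.07473) → ×s → (-3.44956,3.08819) → (-3.45,3.09)
v5: (2.5,5) → rotate → (-5.28553,1.82022) → ×s → (-5.30865,1.82818) → (-5.31,1.83)
v6: (0.5,4.5) → rotate → (-4.52666,-0.09658) → ×s → (-4.54647,-0.09701) → (-4.55,-0.10)
v7: (-3,0.5) → rotate → (-0.10083,-3.03971) → ×s → (-0.10127,-3.05301) → (-0.10,-3.05)

Cross-section at z=1.75: (2.65,-4.71) (3.38,-2.59) (-0.13,1.00) (-3.45,3.09) (-5.31,1.83) (-4.55,-0.10) (-0.10,-3.05)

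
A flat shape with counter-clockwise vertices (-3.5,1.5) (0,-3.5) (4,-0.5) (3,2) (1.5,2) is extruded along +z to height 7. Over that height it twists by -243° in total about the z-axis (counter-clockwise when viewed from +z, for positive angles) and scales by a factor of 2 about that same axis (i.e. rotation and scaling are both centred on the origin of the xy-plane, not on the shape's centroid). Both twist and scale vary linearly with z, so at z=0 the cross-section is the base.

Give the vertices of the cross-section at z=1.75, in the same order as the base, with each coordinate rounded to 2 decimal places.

Cross-section at z=1.75: (-0.50,4.73) (-3.82,-2.14) (1.90,-4.67) (4.01,-2.05) (3.10,-0.41)

t = z/height = 1.75/7 = 0.25
s = 1 + (scale-1)·z/height = 1 + (2-1)·1.75/7 = 1.250000
θ = twist·z/height = -243°·1.75/7 = -60.7500° = -1.060288 rad
cos θ = 0.488621, sin θ = -0.872496 (intermediates below are computed at full precision and shown rounded to 5 d.p.)
v1: (-3.5,1.5) → rotate → (-0.40143,3.78667) → ×s → (-0.50179,4.73333) → (-0.50,4.73)
v2: (0,-3.5) → rotate → (-3.05374,-1.71017) → ×s → (-3.81717,-2.13772) → (-3.82,-2.14)
v3: (4,-0.5) → rotate → (1.51824,-3.73429) → ×s → (1.89780,-4.66787) → (1.90,-4.67)
v4: (3,2) → rotate → (3.21086,-1.64025) → ×s → (4.01357,-2.05031) → (4.01,-2.05)
v5: (1.5,2) → rotate → (2.47792,-0.33150) → ×s → (3.09740,-0.41438) → (3.10,-0.41)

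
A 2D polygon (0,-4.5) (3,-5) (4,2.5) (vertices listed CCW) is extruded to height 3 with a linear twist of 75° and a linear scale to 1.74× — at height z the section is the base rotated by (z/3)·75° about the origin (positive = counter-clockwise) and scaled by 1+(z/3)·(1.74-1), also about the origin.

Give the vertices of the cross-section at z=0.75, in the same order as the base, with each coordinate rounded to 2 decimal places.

Cross-section at z=0.75: (1.71,-5.05) (5.27,-4.47) (3.54,4.33)

t = z/height = 0.75/3 = 0.25
s = 1 + (scale-1)·z/height = 1 + (1.74-1)·0.75/3 = 1.185000
θ = twist·z/height = 75°·0.75/3 = 18.7500° = 0.327249 rad
cos θ = 0.946930, sin θ = 0.321439 (intermediates below are computed at full precision and shown rounded to 5 d.p.)
v1: (0,-4.5) → rotate → (1.44648,-4.26119) → ×s → (1.71408,-5.04950) → (1.71,-5.05)
v2: (3,-5) → rotate → (4.44799,-3.77033) → ×s → (5.27087,-4.46784) → (5.27,-4.47)
v3: (4,2.5) → rotate → (2.98412,3.65308) → ×s → (3.53618,4.32890) → (3.54,4.33)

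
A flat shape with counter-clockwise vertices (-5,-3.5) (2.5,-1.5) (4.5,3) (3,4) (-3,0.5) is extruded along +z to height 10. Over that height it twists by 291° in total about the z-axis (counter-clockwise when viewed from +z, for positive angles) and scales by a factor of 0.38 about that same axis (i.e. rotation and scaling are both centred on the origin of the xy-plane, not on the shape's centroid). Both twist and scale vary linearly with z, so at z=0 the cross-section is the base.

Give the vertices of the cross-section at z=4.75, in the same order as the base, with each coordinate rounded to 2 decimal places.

t = z/height = 4.75/10 = 0.475
s = 1 + (scale-1)·z/height = 1 + (0.38-1)·4.75/10 = 0.705500
θ = twist·z/height = 291°·4.75/10 = 138.2250° = 2.412481 rad
cos θ = -0.745767, sin θ = 0.666207 (intermediates below are computed at full precision and shown rounded to 5 d.p.)
v1: (-5,-3.5) → rotate → (6.06056,-0.72085) → ×s → (4.27572,-0.50856) → (4.28,-0.51)
v2: (2.5,-1.5) → rotate → (-0.86511,2.78417) → ×s → (-0.61033,1.96423) → (-0.61,1.96)
v3: (4.5,3) → rotate → (-5.35457,0.76063) → ×s → (-3.77765,0.53663) → (-3.78,0.54)
v4: (3,4) → rotate → (-4.90213,-0.98445) → ×s → (-3.45845,-0.69453) → (-3.46,-0.69)
v5: (-3,0.5) → rotate → (1.90420,-2.37150) → ×s → (1.34341,-1.67310) → (1.34,-1.67)

Cross-section at z=4.75: (4.28,-0.51) (-0.61,1.96) (-3.78,0.54) (-3.46,-0.69) (1.34,-1.67)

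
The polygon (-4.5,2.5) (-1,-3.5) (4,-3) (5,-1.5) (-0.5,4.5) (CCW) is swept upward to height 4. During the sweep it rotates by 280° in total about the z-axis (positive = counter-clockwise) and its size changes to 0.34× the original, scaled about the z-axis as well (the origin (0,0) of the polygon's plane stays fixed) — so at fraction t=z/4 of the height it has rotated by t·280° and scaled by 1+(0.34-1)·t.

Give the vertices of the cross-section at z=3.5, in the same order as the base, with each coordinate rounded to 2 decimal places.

Cross-section at z=3.5: (1.76,1.28) (-1.16,1.01) (-1.86,-1.00) (-1.47,-1.65) (1.81,-0.61)

t = z/height = 3.5/4 = 0.875
s = 1 + (scale-1)·z/height = 1 + (0.34-1)·3.5/4 = 0.422500
θ = twist·z/height = 280°·3.5/4 = 245.0000° = 4.276057 rad
cos θ = -0.422618, sin θ = -0.906308 (intermediates below are computed at full precision and shown rounded to 5 d.p.)
v1: (-4.5,2.5) → rotate → (4.16755,3.02184) → ×s → (1.76079,1.27673) → (1.76,1.28)
v2: (-1,-3.5) → rotate → (-2.74946,2.38547) → ×s → (-1.16165,1.00786) → (-1.16,1.01)
v3: (4,-3) → rotate → (-4.40940,-2.35738) → ×s → (-1.86297,-0.99599) → (-1.86,-1.00)
v4: (5,-1.5) → rotate → (-3.47255,-3.89761) → ×s → (-1.46715,-1.64674) → (-1.47,-1.65)
v5: (-0.5,4.5) → rotate → (4.28969,-1.44863) → ×s → (1.81240,-0.61205) → (1.81,-0.61)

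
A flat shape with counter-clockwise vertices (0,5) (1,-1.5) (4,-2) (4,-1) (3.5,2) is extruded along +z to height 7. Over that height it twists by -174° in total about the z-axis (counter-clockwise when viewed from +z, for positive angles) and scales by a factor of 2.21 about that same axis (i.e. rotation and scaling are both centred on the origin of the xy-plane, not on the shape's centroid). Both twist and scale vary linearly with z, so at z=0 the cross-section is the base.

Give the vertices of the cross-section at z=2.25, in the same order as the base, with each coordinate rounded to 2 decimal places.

Cross-section at z=2.25: (5.75,3.89) (-0.95,-2.32) (0.81,-6.16) (1.96,-5.38) (5.02,-2.47)

t = z/height = 2.25/7 = 0.321429
s = 1 + (scale-1)·z/height = 1 + (2.21-1)·2.25/7 = 1.388929
θ = twist·z/height = -174°·2.25/7 = -55.9286° = -0.976138 rad
cos θ = 0.560226, sin θ = -0.828340 (intermediates below are computed at full precision and shown rounded to 5 d.p.)
v1: (0,5) → rotate → (4.14170,2.80113) → ×s → (5.75252,3.89057) → (5.75,3.89)
v2: (1,-1.5) → rotate → (-0.68228,-1.66868) → ×s → (-0.94764,-2.31768) → (-0.95,-2.32)
v3: (4,-2) → rotate → (0.58422,-4.43381) → ×s → (0.81145,-6.15825) → (0.81,-6.16)
v4: (4,-1) → rotate → (1.41256,-3.87359) → ×s → (1.96195,-5.38013) → (1.96,-5.38)
v5: (3.5,2) → rotate → (3.61747,-1.77874) → ×s → (5.02441,-2.47054) → (5.02,-2.47)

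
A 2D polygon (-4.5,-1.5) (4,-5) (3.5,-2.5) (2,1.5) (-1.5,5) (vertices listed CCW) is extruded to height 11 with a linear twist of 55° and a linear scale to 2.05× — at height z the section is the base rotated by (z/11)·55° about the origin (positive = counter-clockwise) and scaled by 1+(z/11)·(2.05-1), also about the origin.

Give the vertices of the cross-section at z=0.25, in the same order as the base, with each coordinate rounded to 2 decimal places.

Cross-section at z=0.25: (-4.57,-1.64) (4.21,-5.03) (3.64,-2.48) (2.01,1.58) (-1.65,5.08)

t = z/height = 0.25/11 = 0.0227273
s = 1 + (scale-1)·z/height = 1 + (2.05-1)·0.25/11 = 1.023864
θ = twist·z/height = 55°·0.25/11 = 1.2500° = 0.021817 rad
cos θ = 0.999762, sin θ = 0.021815 (intermediates below are computed at full precision and shown rounded to 5 d.p.)
v1: (-4.5,-1.5) → rotate → (-4.46621,-1.59781) → ×s → (-4.57279,-1.63594) → (-4.57,-1.64)
v2: (4,-5) → rotate → (4.10812,-4.91155) → ×s → (4.20616,-5.02876) → (4.21,-5.03)
v3: (3.5,-2.5) → rotate → (3.55370,-2.42305) → ×s → (3.63851,-2.48088) → (3.64,-2.48)
v4: (2,1.5) → rotate → (1.96680,1.54327) → ×s → (2.01374,1.58010) → (2.01,1.58)
v5: (-1.5,5) → rotate → (-1.60872,4.96609) → ×s → (-1.64711,5.08460) → (-1.65,5.08)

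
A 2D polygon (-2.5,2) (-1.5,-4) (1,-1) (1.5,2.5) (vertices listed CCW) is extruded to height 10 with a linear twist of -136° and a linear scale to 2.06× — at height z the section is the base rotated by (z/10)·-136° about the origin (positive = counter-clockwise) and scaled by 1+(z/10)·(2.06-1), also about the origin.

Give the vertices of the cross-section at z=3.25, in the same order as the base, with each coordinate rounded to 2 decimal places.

t = z/height = 3.25/10 = 0.325
s = 1 + (scale-1)·z/height = 1 + (2.06-1)·3.25/10 = 1.344500
θ = twist·z/height = -136°·3.25/10 = -44.2000° = -0.771436 rad
cos θ = 0.716911, sin θ = -0.697165 (intermediates below are computed at full precision and shown rounded to 5 d.p.)
v1: (-2.5,2) → rotate → (-0.39795,3.17673) → ×s → (-0.53504,4.27112) → (-0.54,4.27)
v2: (-1.5,-4) → rotate → (-3.86403,-1.82189) → ×s → (-5.19518,-2.44954) → (-5.20,-2.45)
v3: (1,-1) → rotate → (0.01975,-1.41408) → ×s → (0.02655,-1.90122) → (0.03,-1.90)
v4: (1.5,2.5) → rotate → (2.81828,0.74653) → ×s → (3.78918,1.00371) → (3.79,1.00)

Cross-section at z=3.25: (-0.54,4.27) (-5.20,-2.45) (0.03,-1.90) (3.79,1.00)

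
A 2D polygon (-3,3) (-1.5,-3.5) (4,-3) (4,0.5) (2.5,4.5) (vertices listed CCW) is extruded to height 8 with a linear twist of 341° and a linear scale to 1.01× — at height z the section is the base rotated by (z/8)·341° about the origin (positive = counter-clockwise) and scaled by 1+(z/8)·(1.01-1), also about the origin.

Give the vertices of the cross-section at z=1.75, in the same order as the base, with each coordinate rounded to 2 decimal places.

t = z/height = 1.75/8 = 0.21875
s = 1 + (scale-1)·z/height = 1 + (1.01-1)·1.75/8 = 1.002188
θ = twist·z/height = 341°·1.75/8 = 74.5938° = 1.301907 rad
cos θ = 0.265661, sin θ = 0.964066 (intermediates below are computed at full precision and shown rounded to 5 d.p.)
v1: (-3,3) → rotate → (-3.68918,-2.09522) → ×s → (-3.69725,-2.09980) → (-3.70,-2.10)
v2: (-1.5,-3.5) → rotate → (2.97574,-2.37591) → ×s → (2.98225,-2.38111) → (2.98,-2.38)
v3: (4,-3) → rotate → (3.95484,3.05928) → ×s → (3.96350,3.06597) → (3.96,3.07)
v4: (4,0.5) → rotate → (0.58061,3.98910) → ×s → (0.58188,3.99782) → (0.58,4.00)
v5: (2.5,4.5) → rotate → (-3.67415,3.60564) → ×s → (-3.68218,3.61353) → (-3.68,3.61)

Cross-section at z=1.75: (-3.70,-2.10) (2.98,-2.38) (3.96,3.07) (0.58,4.00) (-3.68,3.61)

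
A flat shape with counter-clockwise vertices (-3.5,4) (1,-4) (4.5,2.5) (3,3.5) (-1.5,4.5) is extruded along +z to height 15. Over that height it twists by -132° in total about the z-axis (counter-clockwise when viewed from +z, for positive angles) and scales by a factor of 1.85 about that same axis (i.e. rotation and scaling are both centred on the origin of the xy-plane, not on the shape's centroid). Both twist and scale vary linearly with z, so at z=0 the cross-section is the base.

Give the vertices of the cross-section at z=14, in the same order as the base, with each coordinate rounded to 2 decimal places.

Cross-section at z=14: (9.44,1.32) (-6.98,2.43) (-0.67,-9.21) (2.31,-7.94) (8.23,-2.17)

t = z/height = 14/15 = 0.933333
s = 1 + (scale-1)·z/height = 1 + (1.85-1)·14/15 = 1.793333
θ = twist·z/height = -132°·14/15 = -123.2000° = -2.150246 rad
cos θ = -0.547563, sin θ = -0.836764 (intermediates below are computed at full precision and shown rounded to 5 d.p.)
v1: (-3.5,4) → rotate → (5.26353,0.73842) → ×s → (9.43926,1.32424) → (9.44,1.32)
v2: (1,-4) → rotate → (-3.89462,1.35349) → ×s → (-6.98435,2.42726) → (-6.98,2.43)
v3: (4.5,2.5) → rotate → (-0.37212,-5.13435) → ×s → (-0.66734,-9.20760) → (-0.67,-9.21)
v4: (3,3.5) → rotate → (1.28599,-4.42676) → ×s → (2.30620,-7.93866) → (2.31,-7.94)
v5: (-1.5,4.5) → rotate → (4.58678,-1.20889) → ×s → (8.22563,-2.16794) → (8.23,-2.17)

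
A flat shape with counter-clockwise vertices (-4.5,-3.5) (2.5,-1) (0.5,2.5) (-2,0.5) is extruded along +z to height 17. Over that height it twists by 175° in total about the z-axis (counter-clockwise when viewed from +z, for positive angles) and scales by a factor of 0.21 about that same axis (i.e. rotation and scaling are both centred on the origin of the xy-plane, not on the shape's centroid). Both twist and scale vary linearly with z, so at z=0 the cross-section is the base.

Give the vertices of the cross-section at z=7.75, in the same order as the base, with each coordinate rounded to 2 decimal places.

t = z/height = 7.75/17 = 0.455882
s = 1 + (scale-1)·z/height = 1 + (0.21-1)·7.75/17 = 0.639853
θ = twist·z/height = 175°·7.75/17 = 79.7794° = 1.392413 rad
cos θ = 0.177438, sin θ = 0.984132 (intermediates below are computed at full precision and shown rounded to 5 d.p.)
v1: (-4.5,-3.5) → rotate → (2.64599,-5.04963) → ×s → (1.69304,-3.23102) → (1.69,-3.23)
v2: (2.5,-1) → rotate → (1.42773,2.28289) → ×s → (0.91354,1.46071) → (0.91,1.46)
v3: (0.5,2.5) → rotate → (-2.37161,0.93566) → ×s → (-1.51748,0.59869) → (-1.52,0.60)
v4: (-2,0.5) → rotate → (-0.84694,-1.87954) → ×s → (-0.54192,-1.20263) → (-0.54,-1.20)

Cross-section at z=7.75: (1.69,-3.23) (0.91,1.46) (-1.52,0.60) (-0.54,-1.20)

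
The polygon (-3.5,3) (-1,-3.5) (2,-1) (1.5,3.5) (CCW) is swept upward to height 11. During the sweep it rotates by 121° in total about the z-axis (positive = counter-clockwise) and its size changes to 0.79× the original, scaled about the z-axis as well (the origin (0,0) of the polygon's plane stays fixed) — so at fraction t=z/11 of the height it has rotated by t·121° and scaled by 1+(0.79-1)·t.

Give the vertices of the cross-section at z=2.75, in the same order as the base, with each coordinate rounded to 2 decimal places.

t = z/height = 2.75/11 = 0.25
s = 1 + (scale-1)·z/height = 1 + (0.79-1)·2.75/11 = 0.947500
θ = twist·z/height = 121°·2.75/11 = 30.2500° = 0.527962 rad
cos θ = 0.863836, sin θ = 0.503774 (intermediates below are computed at full precision and shown rounded to 5 d.p.)
v1: (-3.5,3) → rotate → (-4.53475,0.82830) → ×s → (-4.29667,0.78481) → (-4.30,0.78)
v2: (-1,-3.5) → rotate → (0.89937,-3.52720) → ×s → (0.85216,-3.34202) → (0.85,-3.34)
v3: (2,-1) → rotate → (2.23144,0.14371) → ×s → (2.11429,0.13617) → (2.11,0.14)
v4: (1.5,3.5) → rotate → (-0.46746,3.77909) → ×s → (-0.44291,3.58068) → (-0.44,3.58)

Cross-section at z=2.75: (-4.30,0.78) (0.85,-3.34) (2.11,0.14) (-0.44,3.58)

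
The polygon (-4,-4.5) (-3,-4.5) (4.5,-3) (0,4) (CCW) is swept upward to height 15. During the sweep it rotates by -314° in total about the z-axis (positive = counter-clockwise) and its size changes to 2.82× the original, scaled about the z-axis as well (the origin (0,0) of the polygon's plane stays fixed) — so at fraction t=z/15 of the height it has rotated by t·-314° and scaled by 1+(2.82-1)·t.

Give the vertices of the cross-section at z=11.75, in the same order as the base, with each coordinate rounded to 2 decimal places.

t = z/height = 11.75/15 = 0.783333
s = 1 + (scale-1)·z/height = 1 + (2.82-1)·11.75/15 = 2.425667
θ = twist·z/height = -314°·11.75/15 = -245.9667° = -4.292928 rad
cos θ = -0.407268, sin θ = 0.913309 (intermediates below are computed at full precision and shown rounded to 5 d.p.)
v1: (-4,-4.5) → rotate → (5.73896,-1.82053) → ×s → (13.92081,-4.41600) → (13.92,-4.42)
v2: (-3,-4.5) → rotate → (5.33169,-0.90722) → ×s → (12.93291,-2.20061) → (12.93,-2.20)
v3: (4.5,-3) → rotate → (0.90722,5.33169) → ×s → (2.20061,12.93291) → (2.20,12.93)
v4: (0,4) → rotate → (-3.65323,-1.62907) → ×s → (-8.86153,-3.95159) → (-8.86,-3.95)

Cross-section at z=11.75: (13.92,-4.42) (12.93,-2.20) (2.20,12.93) (-8.86,-3.95)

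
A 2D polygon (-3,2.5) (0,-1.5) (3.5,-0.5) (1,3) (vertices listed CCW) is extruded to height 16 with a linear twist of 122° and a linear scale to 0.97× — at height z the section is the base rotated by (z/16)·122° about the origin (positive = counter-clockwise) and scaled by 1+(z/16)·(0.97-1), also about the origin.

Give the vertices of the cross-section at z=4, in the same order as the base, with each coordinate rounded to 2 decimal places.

t = z/height = 4/16 = 0.25
s = 1 + (scale-1)·z/height = 1 + (0.97-1)·4/16 = 0.992500
θ = twist·z/height = 122°·4/16 = 30.5000° = 0.532325 rad
cos θ = 0.861629, sin θ = 0.507538 (intermediates below are computed at full precision and shown rounded to 5 d.p.)
v1: (-3,2.5) → rotate → (-3.85373,0.63146) → ×s → (-3.82483,0.62672) → (-3.82,0.63)
v2: (0,-1.5) → rotate → (0.76131,-1.29244) → ×s → (0.75560,-1.28275) → (0.76,-1.28)
v3: (3.5,-0.5) → rotate → (3.26947,1.34557) → ×s → (3.24495,1.33548) → (3.24,1.34)
v4: (1,3) → rotate → (-0.66099,3.09243) → ×s → (-0.65603,3.06923) → (-0.66,3.07)

Cross-section at z=4: (-3.82,0.63) (0.76,-1.28) (3.24,1.34) (-0.66,3.07)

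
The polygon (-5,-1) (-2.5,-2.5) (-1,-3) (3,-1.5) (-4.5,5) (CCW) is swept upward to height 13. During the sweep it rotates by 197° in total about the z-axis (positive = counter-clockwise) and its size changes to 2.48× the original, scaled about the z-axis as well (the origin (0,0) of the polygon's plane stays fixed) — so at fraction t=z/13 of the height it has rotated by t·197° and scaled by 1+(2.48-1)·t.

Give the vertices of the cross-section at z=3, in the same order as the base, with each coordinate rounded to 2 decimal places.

Cross-section at z=3: (-3.75,-5.72) (0.04,-4.74) (1.93,-3.78) (4.26,1.46) (-9.02,0.40)

t = z/height = 3/13 = 0.230769
s = 1 + (scale-1)·z/height = 1 + (2.48-1)·3/13 = 1.341538
θ = twist·z/height = 197°·3/13 = 45.4615° = 0.793454 rad
cos θ = 0.701388, sin θ = 0.712780 (intermediates below are computed at full precision and shown rounded to 5 d.p.)
v1: (-5,-1) → rotate → (-2.79416,-4.26529) → ×s → (-3.74847,-5.72205) → (-3.75,-5.72)
v2: (-2.5,-2.5) → rotate → (0.02848,-3.53542) → ×s → (0.03821,-4.74290) → (0.04,-4.74)
v3: (-1,-3) → rotate → (1.43695,-2.81694) → ×s → (1.92773,-3.77904) → (1.93,-3.78)
v4: (3,-1.5) → rotate → (3.17333,1.08626) → ×s → (4.25715,1.45726) → (4.26,1.46)
v5: (-4.5,5) → rotate → (-6.72014,0.29943) → ×s → (-9.01533,0.40170) → (-9.02,0.40)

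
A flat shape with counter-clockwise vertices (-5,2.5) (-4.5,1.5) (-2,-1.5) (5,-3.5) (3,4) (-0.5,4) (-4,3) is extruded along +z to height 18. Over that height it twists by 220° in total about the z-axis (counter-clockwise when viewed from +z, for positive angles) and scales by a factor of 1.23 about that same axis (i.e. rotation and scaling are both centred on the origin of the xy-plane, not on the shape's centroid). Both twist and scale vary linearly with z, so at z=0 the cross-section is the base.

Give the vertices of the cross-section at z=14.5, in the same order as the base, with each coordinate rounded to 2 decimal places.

Cross-section at z=14.5: (5.78,-3.25) (5.24,-2.03) (2.45,1.66) (-5.72,4.43) (-3.78,-4.56) (0.36,-4.76) (4.56,-3.78)

t = z/height = 14.5/18 = 0.805556
s = 1 + (scale-1)·z/height = 1 + (1.23-1)·14.5/18 = 1.185278
θ = twist·z/height = 220°·14.5/18 = 177.2222° = 3.093111 rad
cos θ = -0.998825, sin θ = 0.048462 (intermediates below are computed at full precision and shown rounded to 5 d.p.)
v1: (-5,2.5) → rotate → (4.87297,-2.73937) → ×s → (5.77582,-3.24692) → (5.78,-3.25)
v2: (-4.5,1.5) → rotate → (4.42202,-1.71632) → ×s → (5.24132,-2.03431) → (5.24,-2.03)
v3: (-2,-1.5) → rotate → (2.07034,1.40131) → ×s → (2.45393,1.66094) → (2.45,1.66)
v4: (5,-3.5) → rotate → (-4.82451,3.73820) → ×s → (-5.71838,4.43080) → (-5.72,4.43)
v5: (3,4) → rotate → (-3.19032,-3.84991) → ×s → (-3.78142,-4.56322) → (-3.78,-4.56)
v6: (-0.5,4) → rotate → (0.30556,-4.01953) → ×s → (0.36218,-4.76426) → (0.36,-4.76)
v7: (-4,3) → rotate → (3.84991,-3.19032) → ×s → (4.56322,-3.78142) → (4.56,-3.78)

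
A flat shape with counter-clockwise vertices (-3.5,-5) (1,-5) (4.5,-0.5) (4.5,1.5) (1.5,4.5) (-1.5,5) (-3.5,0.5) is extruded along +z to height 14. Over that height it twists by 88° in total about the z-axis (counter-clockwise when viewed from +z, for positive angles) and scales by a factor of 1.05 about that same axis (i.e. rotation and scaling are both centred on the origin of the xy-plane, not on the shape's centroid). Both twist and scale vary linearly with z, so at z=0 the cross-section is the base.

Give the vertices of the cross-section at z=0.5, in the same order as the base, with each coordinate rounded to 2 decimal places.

Cross-section at z=0.5: (-3.23,-5.19) (1.27,-4.95) (4.53,-0.25) (4.42,1.75) (1.25,4.58) (-1.78,4.92) (-3.53,0.31)

t = z/height = 0.5/14 = 0.0357143
s = 1 + (scale-1)·z/height = 1 + (1.05-1)·0.5/14 = 1.001786
θ = twist·z/height = 88°·0.5/14 = 3.1429° = 0.054853 rad
cos θ = 0.998496, sin θ = 0.054826 (intermediates below are computed at full precision and shown rounded to 5 d.p.)
v1: (-3.5,-5) → rotate → (-3.22061,-5.18437) → ×s → (-3.22636,-5.19363) → (-3.23,-5.19)
v2: (1,-5) → rotate → (1.27262,-4.93765) → ×s → (1.27490,-4.94647) → (1.27,-4.95)
v3: (4.5,-0.5) → rotate → (4.52064,-0.25253) → ×s → (4.52872,-0.25298) → (4.53,-0.25)
v4: (4.5,1.5) → rotate → (4.41099,1.74446) → ×s → (4.41887,1.74757) → (4.42,1.75)
v5: (1.5,4.5) → rotate → (1.25103,4.57547) → ×s → (1.25326,4.58364) → (1.25,4.58)
v6: (-1.5,5) → rotate → (-1.77187,4.91024) → ×s → (-1.77504,4.91901) → (-1.78,4.92)
v7: (-3.5,0.5) → rotate → (-3.52215,0.30736) → ×s → (-3.52844,0.30791) → (-3.53,0.31)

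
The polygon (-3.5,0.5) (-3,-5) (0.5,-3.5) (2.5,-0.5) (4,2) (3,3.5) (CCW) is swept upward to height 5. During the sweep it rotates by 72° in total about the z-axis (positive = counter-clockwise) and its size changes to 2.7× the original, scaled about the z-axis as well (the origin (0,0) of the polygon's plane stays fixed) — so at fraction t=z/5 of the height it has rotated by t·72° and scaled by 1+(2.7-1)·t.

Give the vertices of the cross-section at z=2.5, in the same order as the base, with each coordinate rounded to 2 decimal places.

Cross-section at z=2.5: (-5.78,-3.06) (0.95,-10.75) (4.55,-4.69) (4.29,1.97) (3.81,7.34) (0.68,8.50)

t = z/height = 2.5/5 = 0.5
s = 1 + (scale-1)·z/height = 1 + (2.7-1)·2.5/5 = 1.850000
θ = twist·z/height = 72°·2.5/5 = 36.0000° = 0.628319 rad
cos θ = 0.809017, sin θ = 0.587785 (intermediates below are computed at full precision and shown rounded to 5 d.p.)
v1: (-3.5,0.5) → rotate → (-3.12545,-1.65274) → ×s → (-5.78209,-3.05757) → (-5.78,-3.06)
v2: (-3,-5) → rotate → (0.51188,-5.80844) → ×s → (0.94697,-10.74562) → (0.95,-10.75)
v3: (0.5,-3.5) → rotate → (2.46176,-2.53767) → ×s → (4.55425,-4.69468) → (4.55,-4.69)
v4: (2.5,-0.5) → rotate → (2.31644,1.06495) → ×s → (4.28540,1.97017) → (4.29,1.97)
v5: (4,2) → rotate → (2.06050,3.96917) → ×s → (3.81192,7.34297) → (3.81,7.34)
v6: (3,3.5) → rotate → (0.36980,4.59492) → ×s → (0.68413,8.50059) → (0.68,8.50)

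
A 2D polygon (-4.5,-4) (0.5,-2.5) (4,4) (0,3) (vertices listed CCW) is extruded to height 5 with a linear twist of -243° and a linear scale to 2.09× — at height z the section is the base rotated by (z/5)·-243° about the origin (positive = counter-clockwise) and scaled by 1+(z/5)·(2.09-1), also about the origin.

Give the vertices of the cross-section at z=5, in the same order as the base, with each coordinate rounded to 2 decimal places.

t = z/height = 5/5 = 1
s = 1 + (scale-1)·z/height = 1 + (2.09-1)·5/5 = 2.090000
θ = twist·z/height = -243°·5/5 = -243.0000° = -4.241150 rad
cos θ = -0.453990, sin θ = 0.891007 (intermediates below are computed at full precision and shown rounded to 5 d.p.)
v1: (-4.5,-4) → rotate → (5.60698,-2.19357) → ×s → (11.71860,-4.58456) → (11.72,-4.58)
v2: (0.5,-2.5) → rotate → (2.00052,1.58048) → ×s → (4.18109,3.30320) → (4.18,3.30)
v3: (4,4) → rotate → (-5.37999,1.74806) → ×s → (-11.24418,3.65345) → (-11.24,3.65)
v4: (0,3) → rotate → (-2.67302,-1.36197) → ×s → (-5.58661,-2.84652) → (-5.59,-2.85)

Cross-section at z=5: (11.72,-4.58) (4.18,3.30) (-11.24,3.65) (-5.59,-2.85)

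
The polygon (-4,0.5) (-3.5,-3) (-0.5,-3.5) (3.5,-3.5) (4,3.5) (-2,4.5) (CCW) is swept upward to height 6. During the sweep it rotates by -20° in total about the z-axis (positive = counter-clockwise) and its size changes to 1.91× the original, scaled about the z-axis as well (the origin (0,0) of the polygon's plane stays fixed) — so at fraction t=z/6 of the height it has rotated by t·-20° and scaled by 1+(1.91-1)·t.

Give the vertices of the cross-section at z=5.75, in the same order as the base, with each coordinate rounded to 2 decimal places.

Cross-section at z=5.75: (-6.77,3.34) (-8.03,-3.15) (-3.04,-5.88) (4.04,-8.34) (9.22,3.73) (-0.77,9.19)

t = z/height = 5.75/6 = 0.958333
s = 1 + (scale-1)·z/height = 1 + (1.91-1)·5.75/6 = 1.872083
θ = twist·z/height = -20°·5.75/6 = -19.1667° = -0.334521 rad
cos θ = 0.944568, sin θ = -0.328317 (intermediates below are computed at full precision and shown rounded to 5 d.p.)
v1: (-4,0.5) → rotate → (-3.61411,1.78555) → ×s → (-6.76592,3.34270) → (-6.77,3.34)
v2: (-3.5,-3) → rotate → (-4.29094,-1.68459) → ×s → (-8.03299,-3.15370) → (-8.03,-3.15)
v3: (-0.5,-3.5) → rotate → (-1.62139,-3.14183) → ×s → (-3.03538,-5.88176) → (-3.04,-5.88)
v4: (3.5,-3.5) → rotate → (2.15688,-4.45510) → ×s → (4.03785,-8.34031) → (4.04,-8.34)
v5: (4,3.5) → rotate → (4.92738,1.99272) → ×s → (9.22447,3.73053) → (9.22,3.73)
v6: (-2,4.5) → rotate → (-0.41171,4.90719) → ×s → (-0.77075,9.18667) → (-0.77,9.19)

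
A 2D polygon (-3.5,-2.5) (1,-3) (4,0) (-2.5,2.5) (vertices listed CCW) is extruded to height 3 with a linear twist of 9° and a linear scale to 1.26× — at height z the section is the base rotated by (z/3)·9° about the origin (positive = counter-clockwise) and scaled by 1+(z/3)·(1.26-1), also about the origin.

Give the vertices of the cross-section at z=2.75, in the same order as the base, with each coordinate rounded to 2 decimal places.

t = z/height = 2.75/3 = 0.916667
s = 1 + (scale-1)·z/height = 1 + (1.26-1)·2.75/3 = 1.238333
θ = twist·z/height = 9°·2.75/3 = 8.2500° = 0.143990 rad
cos θ = 0.989651, sin θ = 0.143493 (intermediates below are computed at full precision and shown rounded to 5 d.p.)
v1: (-3.5,-2.5) → rotate → (-3.10505,-2.97635) → ×s → (-3.84508,-3.68572) → (-3.85,-3.69)
v2: (1,-3) → rotate → (1.42013,-2.82546) → ×s → (1.75859,-3.49886) → (1.76,-3.50)
v3: (4,0) → rotate → (3.95861,0.57397) → ×s → (4.90207,0.71077) → (4.90,0.71)
v4: (-2.5,2.5) → rotate → (-2.83286,2.11540) → ×s → (-3.50802,2.61957) → (-3.51,2.62)

Cross-section at z=2.75: (-3.85,-3.69) (1.76,-3.50) (4.90,0.71) (-3.51,2.62)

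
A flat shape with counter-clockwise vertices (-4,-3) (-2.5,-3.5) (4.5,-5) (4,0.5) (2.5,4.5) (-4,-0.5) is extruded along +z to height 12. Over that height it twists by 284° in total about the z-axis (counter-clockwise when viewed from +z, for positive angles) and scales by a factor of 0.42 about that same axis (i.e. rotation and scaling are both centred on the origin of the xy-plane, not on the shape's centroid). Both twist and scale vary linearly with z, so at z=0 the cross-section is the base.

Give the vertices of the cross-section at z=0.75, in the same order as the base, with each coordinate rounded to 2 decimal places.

Cross-section at z=0.75: (-2.79,-3.93) (-1.27,-3.95) (5.60,-3.27) (3.52,1.63) (0.97,4.86) (-3.52,-1.63)

t = z/height = 0.75/12 = 0.0625
s = 1 + (scale-1)·z/height = 1 + (0.42-1)·0.75/12 = 0.963750
θ = twist·z/height = 284°·0.75/12 = 17.7500° = 0.309796 rad
cos θ = 0.952396, sin θ = 0.304864 (intermediates below are computed at full precision and shown rounded to 5 d.p.)
v1: (-4,-3) → rotate → (-2.89499,-4.07664) → ×s → (-2.79005,-3.92887) → (-2.79,-3.93)
v2: (-2.5,-3.5) → rotate → (-1.31396,-4.09555) → ×s → (-1.26633,-3.94708) → (-1.27,-3.95)
v3: (4.5,-5) → rotate → (5.81010,-3.39009) → ×s → (5.59949,-3.26720) → (5.60,-3.27)
v4: (4,0.5) → rotate → (3.65715,1.69566) → ×s → (3.52458,1.63419) → (3.52,1.63)
v5: (2.5,4.5) → rotate → (1.00910,5.04794) → ×s → (0.97252,4.86495) → (0.97,4.86)
v6: (-4,-0.5) → rotate → (-3.65715,-1.69566) → ×s → (-3.52458,-1.63419) → (-3.52,-1.63)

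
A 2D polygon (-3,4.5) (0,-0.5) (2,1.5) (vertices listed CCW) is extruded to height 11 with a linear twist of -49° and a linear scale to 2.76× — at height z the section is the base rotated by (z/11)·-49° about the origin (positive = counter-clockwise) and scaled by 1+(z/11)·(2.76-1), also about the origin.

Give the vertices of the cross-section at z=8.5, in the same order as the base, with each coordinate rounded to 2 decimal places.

Cross-section at z=8.5: (0.93,12.73) (-0.72,-0.93) (5.90,-0.10)

t = z/height = 8.5/11 = 0.772727
s = 1 + (scale-1)·z/height = 1 + (2.76-1)·8.5/11 = 2.360000
θ = twist·z/height = -49°·8.5/11 = -37.8636° = -0.660845 rad
cos θ = 0.789474, sin θ = -0.613784 (intermediates below are computed at full precision and shown rounded to 5 d.p.)
v1: (-3,4.5) → rotate → (0.39361,5.39398) → ×s → (0.92891,12.72980) → (0.93,12.73)
v2: (0,-0.5) → rotate → (-0.30689,-0.39474) → ×s → (-0.72427,-0.93158) → (-0.72,-0.93)
v3: (2,1.5) → rotate → (2.49962,-0.04336) → ×s → (5.89911,-0.10232) → (5.90,-0.10)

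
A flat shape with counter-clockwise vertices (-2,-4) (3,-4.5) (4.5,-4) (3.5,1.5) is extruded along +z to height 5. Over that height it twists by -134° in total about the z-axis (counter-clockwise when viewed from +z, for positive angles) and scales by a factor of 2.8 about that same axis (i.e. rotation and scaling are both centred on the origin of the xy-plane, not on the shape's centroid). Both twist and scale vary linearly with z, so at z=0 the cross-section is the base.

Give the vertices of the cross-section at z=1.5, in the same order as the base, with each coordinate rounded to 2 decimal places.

Cross-section at z=1.5: (-6.33,-2.72) (-0.94,-8.28) (1.32,-9.18) (5.61,-1.71)

t = z/height = 1.5/5 = 0.3
s = 1 + (scale-1)·z/height = 1 + (2.8-1)·1.5/5 = 1.540000
θ = twist·z/height = -134°·1.5/5 = -40.2000° = -0.701622 rad
cos θ = 0.763796, sin θ = -0.645458 (intermediates below are computed at full precision and shown rounded to 5 d.p.)
v1: (-2,-4) → rotate → (-4.10942,-1.76427) → ×s → (-6.32851,-2.71697) → (-6.33,-2.72)
v2: (3,-4.5) → rotate → (-0.61317,-5.37346) → ×s → (-0.94428,-8.27512) → (-0.94,-8.28)
v3: (4.5,-4) → rotate → (0.85525,-5.95974) → ×s → (1.31709,-9.17801) → (1.32,-9.18)
v4: (3.5,1.5) → rotate → (3.64147,-1.11341) → ×s → (5.60787,-1.71465) → (5.61,-1.71)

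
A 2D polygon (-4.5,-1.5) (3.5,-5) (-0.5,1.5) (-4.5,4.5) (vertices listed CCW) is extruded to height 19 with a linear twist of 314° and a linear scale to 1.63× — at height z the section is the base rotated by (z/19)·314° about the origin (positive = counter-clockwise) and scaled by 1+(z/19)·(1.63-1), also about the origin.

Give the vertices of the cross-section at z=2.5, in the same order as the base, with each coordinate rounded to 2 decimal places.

t = z/height = 2.5/19 = 0.131579
s = 1 + (scale-1)·z/height = 1 + (1.63-1)·2.5/19 = 1.082895
θ = twist·z/height = 314°·2.5/19 = 41.3158° = 0.721097 rad
cos θ = 0.751082, sin θ = 0.660209 (intermediates below are computed at full precision and shown rounded to 5 d.p.)
v1: (-4.5,-1.5) → rotate → (-2.38956,-4.09756) → ×s → (-2.58764,-4.43723) → (-2.59,-4.44)
v2: (3.5,-5) → rotate → (5.92983,-1.44468) → ×s → (6.42138,-1.56444) → (6.42,-1.56)
v3: (-0.5,1.5) → rotate → (-1.36585,0.79652) → ×s → (-1.47908,0.86255) → (-1.48,0.86)
v4: (-4.5,4.5) → rotate → (-6.35081,0.40893) → ×s → (-6.87726,0.44283) → (-6.88,0.44)

Cross-section at z=2.5: (-2.59,-4.44) (6.42,-1.56) (-1.48,0.86) (-6.88,0.44)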